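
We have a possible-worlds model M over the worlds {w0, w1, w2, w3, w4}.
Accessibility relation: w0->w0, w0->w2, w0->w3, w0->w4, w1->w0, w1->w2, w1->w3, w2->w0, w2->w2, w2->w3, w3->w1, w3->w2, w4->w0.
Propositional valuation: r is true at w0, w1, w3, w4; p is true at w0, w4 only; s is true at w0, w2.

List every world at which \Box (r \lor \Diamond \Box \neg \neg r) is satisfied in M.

Let φ = \Box (r \lor \Diamond \Box \neg \neg r). Evaluate φ at each world:
  w0 (successors {w0, w2, w3, w4}): φ is false.
  w1 (successors {w0, w2, w3}): φ is false.
  w2 (successors {w0, w2, w3}): φ is false.
  w3 (successors {w1, w2}): φ is false.
  w4 (successors {w0}): φ is true.
For instance, at w1:
  At w1: \Box (r \lor \Diamond \Box \neg \neg r) requires r \lor \Diamond \Box \neg \neg r at every successor {w0, w2, w3}.
    r \lor \Diamond \Box \neg \neg r fails at w2, so \Box (r \lor \Diamond \Box \neg \neg r) is false at w1.
      At w2: r is false, \Diamond \Box \neg \neg r is false, so r \lor \Diamond \Box \neg \neg r is false.
Satisfying worlds: {w4}

w4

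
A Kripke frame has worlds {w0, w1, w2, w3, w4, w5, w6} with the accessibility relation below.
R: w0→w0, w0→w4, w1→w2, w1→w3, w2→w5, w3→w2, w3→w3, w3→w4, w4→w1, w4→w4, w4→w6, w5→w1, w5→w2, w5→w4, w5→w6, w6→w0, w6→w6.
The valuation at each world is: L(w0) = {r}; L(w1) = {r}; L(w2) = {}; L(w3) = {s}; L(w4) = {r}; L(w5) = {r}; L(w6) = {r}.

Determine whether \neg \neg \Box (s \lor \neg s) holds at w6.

Yes

At w6: \neg \Box (s \lor \neg s) is false, so \neg \neg \Box (s \lor \neg s) is true.
  At w6: \Box (s \lor \neg s) is true, so \neg \Box (s \lor \neg s) is false.
    At w6: \Box (s \lor \neg s) requires s \lor \neg s at every successor {w0, w6}.
      At w0: s \lor \neg s is true.
      At w6: s \lor \neg s is true.
    So \Box (s \lor \neg s) is true at w6.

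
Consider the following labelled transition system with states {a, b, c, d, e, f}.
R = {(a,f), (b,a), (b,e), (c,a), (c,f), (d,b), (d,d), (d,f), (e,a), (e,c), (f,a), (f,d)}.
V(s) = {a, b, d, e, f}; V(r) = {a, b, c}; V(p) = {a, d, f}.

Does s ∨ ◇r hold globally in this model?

Let φ = s ∨ ◇r. Evaluate φ at each world:
  a (successors {f}): φ is true.
  b (successors {a, e}): φ is true.
  c (successors {a, f}): φ is true.
  d (successors {b, d, f}): φ is true.
  e (successors {a, c}): φ is true.
  f (successors {a, d}): φ is true.
For instance, at e:
  At e: s is true, ◇r is true, so s ∨ ◇r is true.
    At e: ◇r requires r at some successor in {a, c}.
      r holds at a, so ◇r is true at e.

Yes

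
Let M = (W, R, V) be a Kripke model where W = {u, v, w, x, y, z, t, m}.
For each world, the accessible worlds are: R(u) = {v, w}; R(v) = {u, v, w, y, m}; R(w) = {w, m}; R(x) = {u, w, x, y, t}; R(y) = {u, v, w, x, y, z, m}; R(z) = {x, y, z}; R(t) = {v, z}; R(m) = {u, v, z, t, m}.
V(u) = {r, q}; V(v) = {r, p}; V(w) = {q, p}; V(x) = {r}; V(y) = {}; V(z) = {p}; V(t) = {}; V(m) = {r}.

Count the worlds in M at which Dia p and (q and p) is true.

Recall that Dia ψ holds at a world iff ψ holds at some accessible world.
Let φ = Dia p and (q and p). Evaluate φ at each world:
  u (successors {v, w}): φ is false.
  v (successors {u, v, w, y, m}): φ is false.
  w (successors {w, m}): φ is true.
  x (successors {u, w, x, y, t}): φ is false.
  y (successors {u, v, w, x, y, z, m}): φ is false.
  z (successors {x, y, z}): φ is false.
  t (successors {v, z}): φ is false.
  m (successors {u, v, z, t, m}): φ is false.
For instance, at t:
  At t: Dia p is true, q and p is false, so Dia p and (q and p) is false.
    At t: Dia p requires p at some successor in {v, z}.
      p holds at v, so Dia p is true at t.
Satisfying worlds: {w}

1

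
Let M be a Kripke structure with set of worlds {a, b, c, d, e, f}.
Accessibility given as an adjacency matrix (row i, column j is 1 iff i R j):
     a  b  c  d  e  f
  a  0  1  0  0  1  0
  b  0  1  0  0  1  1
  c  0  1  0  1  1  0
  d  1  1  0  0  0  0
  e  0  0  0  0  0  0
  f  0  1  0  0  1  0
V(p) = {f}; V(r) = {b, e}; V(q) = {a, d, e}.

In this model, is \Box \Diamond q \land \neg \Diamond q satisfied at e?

Yes

At e: \Box \Diamond q is true, \neg \Diamond q is true, so \Box \Diamond q \land \neg \Diamond q is true.
  At e: no accessible worlds, so \Box \Diamond q holds vacuously.
  At e: \Diamond q is false, so \neg \Diamond q is true.
    At e: no accessible worlds, so \Diamond q is false.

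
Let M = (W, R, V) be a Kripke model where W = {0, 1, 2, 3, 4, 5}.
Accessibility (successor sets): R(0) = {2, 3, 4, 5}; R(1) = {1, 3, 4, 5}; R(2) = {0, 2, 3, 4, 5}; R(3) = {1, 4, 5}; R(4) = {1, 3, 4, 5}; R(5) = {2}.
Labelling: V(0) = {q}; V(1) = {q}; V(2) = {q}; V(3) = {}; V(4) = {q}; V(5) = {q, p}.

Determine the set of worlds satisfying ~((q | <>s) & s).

Let φ = ~((q | <>s) & s). Evaluate φ at each world:
  0 (successors {2, 3, 4, 5}): φ is true.
  1 (successors {1, 3, 4, 5}): φ is true.
  2 (successors {0, 2, 3, 4, 5}): φ is true.
  3 (successors {1, 4, 5}): φ is true.
  4 (successors {1, 3, 4, 5}): φ is true.
  5 (successors {2}): φ is true.
For instance, at 0:
  At 0: (q | <>s) & s is false, so ~((q | <>s) & s) is true.
    At 0: q | <>s is true, s is false, so (q | <>s) & s is false.
      At 0: q is true, <>s is false, so q | <>s is true.
Satisfying worlds: {0, 1, 2, 3, 4, 5}

0, 1, 2, 3, 4, 5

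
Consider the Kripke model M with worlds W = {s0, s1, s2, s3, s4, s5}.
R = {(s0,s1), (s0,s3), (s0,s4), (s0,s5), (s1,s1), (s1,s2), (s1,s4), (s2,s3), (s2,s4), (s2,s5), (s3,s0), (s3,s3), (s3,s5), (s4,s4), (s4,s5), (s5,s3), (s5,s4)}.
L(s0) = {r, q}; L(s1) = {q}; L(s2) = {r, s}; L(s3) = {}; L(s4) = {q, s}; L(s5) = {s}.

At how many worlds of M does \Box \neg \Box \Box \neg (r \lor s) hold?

6

Let φ = \Box \neg \Box \Box \neg (r \lor s). Evaluate φ at each world:
  s0 (successors {s1, s3, s4, s5}): φ is true.
  s1 (successors {s1, s2, s4}): φ is true.
  s2 (successors {s3, s4, s5}): φ is true.
  s3 (successors {s0, s3, s5}): φ is true.
  s4 (successors {s4, s5}): φ is true.
  s5 (successors {s3, s4}): φ is true.
For instance, at s0:
  At s0: \Box \neg \Box \Box \neg (r \lor s) requires \neg \Box \Box \neg (r \lor s) at every successor {s1, s3, s4, s5}.
    At s1: \neg \Box \Box \neg (r \lor s) is true.
    At s3: \neg \Box \Box \neg (r \lor s) is true.
    At s4: \neg \Box \Box \neg (r \lor s) is true.
    At s5: \neg \Box \Box \neg (r \lor s) is true.
  So \Box \neg \Box \Box \neg (r \lor s) is true at s0.
Satisfying worlds: {s0, s1, s2, s3, s4, s5}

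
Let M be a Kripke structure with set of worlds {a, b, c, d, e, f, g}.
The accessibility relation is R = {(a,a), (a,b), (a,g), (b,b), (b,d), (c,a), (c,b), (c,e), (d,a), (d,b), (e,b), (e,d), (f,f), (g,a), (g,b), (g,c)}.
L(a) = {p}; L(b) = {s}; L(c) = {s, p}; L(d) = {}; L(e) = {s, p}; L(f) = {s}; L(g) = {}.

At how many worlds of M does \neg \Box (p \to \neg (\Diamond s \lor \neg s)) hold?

Let φ = \neg \Box (p \to \neg (\Diamond s \lor \neg s)). Evaluate φ at each world:
  a (successors {a, b, g}): φ is true.
  b (successors {b, d}): φ is false.
  c (successors {a, b, e}): φ is true.
  d (successors {a, b}): φ is true.
  e (successors {b, d}): φ is false.
  f (successors {f}): φ is false.
  g (successors {a, b, c}): φ is true.
For instance, at b:
  At b: \Box (p \to \neg (\Diamond s \lor \neg s)) is true, so \neg \Box (p \to \neg (\Diamond s \lor \neg s)) is false.
    At b: \Box (p \to \neg (\Diamond s \lor \neg s)) requires p \to \neg (\Diamond s \lor \neg s) at every successor {b, d}.
      At b: p \to \neg (\Diamond s \lor \neg s) is true.
      At d: p \to \neg (\Diamond s \lor \neg s) is true.
    So \Box (p \to \neg (\Diamond s \lor \neg s)) is true at b.
Satisfying worlds: {a, c, d, g}

4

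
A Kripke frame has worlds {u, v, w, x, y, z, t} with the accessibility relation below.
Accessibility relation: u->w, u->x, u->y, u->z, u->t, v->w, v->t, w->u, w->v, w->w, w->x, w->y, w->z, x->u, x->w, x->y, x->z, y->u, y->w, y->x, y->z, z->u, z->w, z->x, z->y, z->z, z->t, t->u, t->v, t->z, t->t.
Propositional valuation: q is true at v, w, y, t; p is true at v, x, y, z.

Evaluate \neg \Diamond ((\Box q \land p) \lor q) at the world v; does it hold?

No

At v: \Diamond ((\Box q \land p) \lor q) is true, so \neg \Diamond ((\Box q \land p) \lor q) is false.
  At v: \Diamond ((\Box q \land p) \lor q) requires (\Box q \land p) \lor q at some successor in {w, t}.
    (\Box q \land p) \lor q holds at w, so \Diamond ((\Box q \land p) \lor q) is true at v.
      At w: \Box q \land p is false, q is true, so (\Box q \land p) \lor q is true.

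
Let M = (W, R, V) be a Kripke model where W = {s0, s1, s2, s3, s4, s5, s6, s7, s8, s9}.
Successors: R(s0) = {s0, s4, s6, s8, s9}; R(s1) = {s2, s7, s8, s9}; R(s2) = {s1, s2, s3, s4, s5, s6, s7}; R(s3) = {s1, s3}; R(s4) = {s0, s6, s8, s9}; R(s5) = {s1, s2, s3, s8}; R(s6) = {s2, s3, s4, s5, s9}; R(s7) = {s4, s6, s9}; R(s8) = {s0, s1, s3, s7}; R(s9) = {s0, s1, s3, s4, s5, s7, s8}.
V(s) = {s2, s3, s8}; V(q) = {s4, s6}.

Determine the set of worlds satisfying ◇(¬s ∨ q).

Let φ = ◇(¬s ∨ q). Evaluate φ at each world:
  s0 (successors {s0, s4, s6, s8, s9}): φ is true.
  s1 (successors {s2, s7, s8, s9}): φ is true.
  s2 (successors {s1, s2, s3, s4, s5, s6, s7}): φ is true.
  s3 (successors {s1, s3}): φ is true.
  s4 (successors {s0, s6, s8, s9}): φ is true.
  s5 (successors {s1, s2, s3, s8}): φ is true.
  s6 (successors {s2, s3, s4, s5, s9}): φ is true.
  s7 (successors {s4, s6, s9}): φ is true.
  s8 (successors {s0, s1, s3, s7}): φ is true.
  s9 (successors {s0, s1, s3, s4, s5, s7, s8}): φ is true.
For instance, at s4:
  At s4: ◇(¬s ∨ q) requires ¬s ∨ q at some successor in {s0, s6, s8, s9}.
    ¬s ∨ q holds at s0, so ◇(¬s ∨ q) is true at s4.
Satisfying worlds: {s0, s1, s2, s3, s4, s5, s6, s7, s8, s9}

s0, s1, s2, s3, s4, s5, s6, s7, s8, s9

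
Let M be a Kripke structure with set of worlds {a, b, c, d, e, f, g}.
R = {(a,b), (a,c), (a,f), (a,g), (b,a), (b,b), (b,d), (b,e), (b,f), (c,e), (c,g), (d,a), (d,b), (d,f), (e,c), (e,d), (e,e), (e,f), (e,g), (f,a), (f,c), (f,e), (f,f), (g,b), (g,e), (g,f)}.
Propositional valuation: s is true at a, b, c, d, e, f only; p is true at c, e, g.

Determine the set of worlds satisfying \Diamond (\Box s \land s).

a, b, d, e, f, g

Let φ = \Diamond (\Box s \land s). Evaluate φ at each world:
  a (successors {b, c, f, g}): φ is true.
  b (successors {a, b, d, e, f}): φ is true.
  c (successors {e, g}): φ is false.
  d (successors {a, b, f}): φ is true.
  e (successors {c, d, e, f, g}): φ is true.
  f (successors {a, c, e, f}): φ is true.
  g (successors {b, e, f}): φ is true.
For instance, at g:
  At g: \Diamond (\Box s \land s) requires \Box s \land s at some successor in {b, e, f}.
    \Box s \land s holds at b, so \Diamond (\Box s \land s) is true at g.
      At b: \Box s is true, s is true, so \Box s \land s is true.
Satisfying worlds: {a, b, d, e, f, g}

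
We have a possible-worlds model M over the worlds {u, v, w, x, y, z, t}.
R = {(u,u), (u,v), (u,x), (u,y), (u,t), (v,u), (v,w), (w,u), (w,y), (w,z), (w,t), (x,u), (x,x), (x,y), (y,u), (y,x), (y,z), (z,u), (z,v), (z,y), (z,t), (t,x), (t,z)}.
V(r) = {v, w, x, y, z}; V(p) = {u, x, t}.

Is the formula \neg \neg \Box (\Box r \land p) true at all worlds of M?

Let φ = \neg \neg \Box (\Box r \land p). Evaluate φ at each world:
  u (successors {u, v, x, y, t}): φ is false.
  v (successors {u, w}): φ is false.
  w (successors {u, y, z, t}): φ is false.
  x (successors {u, x, y}): φ is false.
  y (successors {u, x, z}): φ is false.
  z (successors {u, v, y, t}): φ is false.
  t (successors {x, z}): φ is false.
Detail at u (counterexample):
  At u: \neg \Box (\Box r \land p) is true, so \neg \neg \Box (\Box r \land p) is false.
    At u: \Box (\Box r \land p) is false, so \neg \Box (\Box r \land p) is true.
      At u: \Box (\Box r \land p) requires \Box r \land p at every successor {u, v, x, y, t}.
        \Box r \land p fails at u, so \Box (\Box r \land p) is false at u.

No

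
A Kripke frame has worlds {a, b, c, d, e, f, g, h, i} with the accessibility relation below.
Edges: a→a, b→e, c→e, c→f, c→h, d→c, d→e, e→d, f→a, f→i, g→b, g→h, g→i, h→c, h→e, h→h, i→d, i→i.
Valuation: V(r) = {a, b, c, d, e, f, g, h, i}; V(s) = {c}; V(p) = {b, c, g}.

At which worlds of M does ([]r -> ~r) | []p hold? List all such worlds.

none

Let φ = ([]r -> ~r) | []p. Evaluate φ at each world:
  a (successors {a}): φ is false.
  b (successors {e}): φ is false.
  c (successors {e, f, h}): φ is false.
  d (successors {c, e}): φ is false.
  e (successors {d}): φ is false.
  f (successors {a, i}): φ is false.
  g (successors {b, h, i}): φ is false.
  h (successors {c, e, h}): φ is false.
  i (successors {d, i}): φ is false.
For instance, at h:
  At h: []r -> ~r is false, []p is false, so ([]r -> ~r) | []p is false.
    At h: []r is true, ~r is false, so []r -> ~r is false.
      At h: []r requires r at every successor {c, e, h}.
        At c: r is true.
        At e: r is true.
        At h: r is true.
      So []r is true at h.
    At h: []p requires p at every successor {c, e, h}.
      p fails at e, so []p is false at h.
Satisfying worlds: none.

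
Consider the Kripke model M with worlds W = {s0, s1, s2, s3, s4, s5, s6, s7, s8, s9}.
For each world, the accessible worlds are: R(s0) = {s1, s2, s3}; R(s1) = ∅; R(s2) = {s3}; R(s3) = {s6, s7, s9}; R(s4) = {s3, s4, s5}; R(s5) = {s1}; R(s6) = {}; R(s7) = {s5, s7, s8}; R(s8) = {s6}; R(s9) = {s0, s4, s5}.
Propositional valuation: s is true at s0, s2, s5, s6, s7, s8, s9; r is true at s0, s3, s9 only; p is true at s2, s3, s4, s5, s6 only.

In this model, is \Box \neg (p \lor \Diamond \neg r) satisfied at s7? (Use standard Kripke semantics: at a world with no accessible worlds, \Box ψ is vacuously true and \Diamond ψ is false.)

No

Recall that \Box ψ holds at a world iff ψ holds at every accessible world, and \Diamond ψ holds iff ψ holds at some accessible world.
At s7: \Box \neg (p \lor \Diamond \neg r) requires \neg (p \lor \Diamond \neg r) at every successor {s5, s7, s8}.
  \neg (p \lor \Diamond \neg r) fails at s5, so \Box \neg (p \lor \Diamond \neg r) is false at s7.
    At s5: p \lor \Diamond \neg r is true, so \neg (p \lor \Diamond \neg r) is false.
      At s5: p is true, \Diamond \neg r is true, so p \lor \Diamond \neg r is true.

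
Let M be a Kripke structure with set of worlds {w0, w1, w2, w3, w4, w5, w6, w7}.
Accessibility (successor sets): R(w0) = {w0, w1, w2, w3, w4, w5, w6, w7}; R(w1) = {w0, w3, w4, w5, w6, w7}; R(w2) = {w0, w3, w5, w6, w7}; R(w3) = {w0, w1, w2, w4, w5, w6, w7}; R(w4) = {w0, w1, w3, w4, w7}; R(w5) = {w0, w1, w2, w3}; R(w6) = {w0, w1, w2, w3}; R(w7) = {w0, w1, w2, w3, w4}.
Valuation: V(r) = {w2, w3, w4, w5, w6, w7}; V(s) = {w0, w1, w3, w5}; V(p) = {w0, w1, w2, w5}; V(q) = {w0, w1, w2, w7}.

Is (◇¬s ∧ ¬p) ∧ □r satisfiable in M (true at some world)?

No

Let φ = (◇¬s ∧ ¬p) ∧ □r. Evaluate φ at each world:
  w0 (successors {w0, w1, w2, w3, w4, w5, w6, w7}): φ is false.
  w1 (successors {w0, w3, w4, w5, w6, w7}): φ is false.
  w2 (successors {w0, w3, w5, w6, w7}): φ is false.
  w3 (successors {w0, w1, w2, w4, w5, w6, w7}): φ is false.
  w4 (successors {w0, w1, w3, w4, w7}): φ is false.
  w5 (successors {w0, w1, w2, w3}): φ is false.
  w6 (successors {w0, w1, w2, w3}): φ is false.
  w7 (successors {w0, w1, w2, w3, w4}): φ is false.
For instance, at w1:
  At w1: ◇¬s ∧ ¬p is false, □r is false, so (◇¬s ∧ ¬p) ∧ □r is false.
    At w1: ◇¬s is true, ¬p is false, so ◇¬s ∧ ¬p is false.
      At w1: ◇¬s requires ¬s at some successor in {w0, w3, w4, w5, w6, w7}.
        ¬s holds at w4, so ◇¬s is true at w1.
    At w1: □r requires r at every successor {w0, w3, w4, w5, w6, w7}.
      r fails at w0, so □r is false at w1.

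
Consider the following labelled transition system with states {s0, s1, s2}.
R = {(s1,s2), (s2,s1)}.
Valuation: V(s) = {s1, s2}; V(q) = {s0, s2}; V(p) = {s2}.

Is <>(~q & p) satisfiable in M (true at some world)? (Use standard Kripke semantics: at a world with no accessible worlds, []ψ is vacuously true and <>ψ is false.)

No

Recall that <>ψ holds at a world iff ψ holds at some accessible world.
Let φ = <>(~q & p). Evaluate φ at each world:
  s0 (successors ∅): φ is false.
  s1 (successors {s2}): φ is false.
  s2 (successors {s1}): φ is false.
For instance, at s2:
  At s2: <>(~q & p) requires ~q & p at some successor in {s1}.
    At s1: ~q & p is false.
  So <>(~q & p) is false at s2.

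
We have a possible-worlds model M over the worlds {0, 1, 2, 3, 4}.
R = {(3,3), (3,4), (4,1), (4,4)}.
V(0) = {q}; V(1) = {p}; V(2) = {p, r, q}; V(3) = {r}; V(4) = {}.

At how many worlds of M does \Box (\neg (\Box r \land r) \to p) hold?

3

Let φ = \Box (\neg (\Box r \land r) \to p). Evaluate φ at each world:
  0 (successors ∅): φ is true.
  1 (successors ∅): φ is true.
  2 (successors ∅): φ is true.
  3 (successors {3, 4}): φ is false.
  4 (successors {1, 4}): φ is false.
For instance, at 3:
  At 3: \Box (\neg (\Box r \land r) \to p) requires \neg (\Box r \land r) \to p at every successor {3, 4}.
    \neg (\Box r \land r) \to p fails at 3, so \Box (\neg (\Box r \land r) \to p) is false at 3.
      At 3: \neg (\Box r \land r) is true, p is false, so \neg (\Box r \land r) \to p is false.
Satisfying worlds: {0, 1, 2}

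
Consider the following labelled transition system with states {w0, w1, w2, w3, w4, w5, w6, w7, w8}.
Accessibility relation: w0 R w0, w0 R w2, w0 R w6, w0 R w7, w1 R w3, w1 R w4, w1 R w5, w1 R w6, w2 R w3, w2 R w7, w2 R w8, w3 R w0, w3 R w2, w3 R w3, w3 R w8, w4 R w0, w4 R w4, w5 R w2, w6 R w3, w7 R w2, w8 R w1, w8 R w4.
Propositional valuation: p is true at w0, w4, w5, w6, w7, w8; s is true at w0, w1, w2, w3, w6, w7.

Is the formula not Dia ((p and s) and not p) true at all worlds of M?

Let φ = not Dia ((p and s) and not p). Evaluate φ at each world:
  w0 (successors {w0, w2, w6, w7}): φ is true.
  w1 (successors {w3, w4, w5, w6}): φ is true.
  w2 (successors {w3, w7, w8}): φ is true.
  w3 (successors {w0, w2, w3, w8}): φ is true.
  w4 (successors {w0, w4}): φ is true.
  w5 (successors {w2}): φ is true.
  w6 (successors {w3}): φ is true.
  w7 (successors {w2}): φ is true.
  w8 (successors {w1, w4}): φ is true.
For instance, at w6:
  At w6: Dia ((p and s) and not p) is false, so not Dia ((p and s) and not p) is true.
    At w6: Dia ((p and s) and not p) requires (p and s) and not p at some successor in {w3}.
      At w3: (p and s) and not p is false.
    So Dia ((p and s) and not p) is false at w6.

Yes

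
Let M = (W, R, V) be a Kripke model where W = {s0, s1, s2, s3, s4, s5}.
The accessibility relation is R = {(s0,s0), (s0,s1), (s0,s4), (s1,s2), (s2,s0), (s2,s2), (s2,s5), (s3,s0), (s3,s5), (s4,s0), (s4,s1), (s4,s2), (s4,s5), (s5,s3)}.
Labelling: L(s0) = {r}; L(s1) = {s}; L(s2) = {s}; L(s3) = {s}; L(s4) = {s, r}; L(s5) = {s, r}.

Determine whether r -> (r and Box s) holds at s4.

No

At s4: r is true, r and Box s is false, so r -> (r and Box s) is false.
  At s4: r is true, Box s is false, so r and Box s is false.
    At s4: Box s requires s at every successor {s0, s1, s2, s5}.
      s fails at s0, so Box s is false at s4.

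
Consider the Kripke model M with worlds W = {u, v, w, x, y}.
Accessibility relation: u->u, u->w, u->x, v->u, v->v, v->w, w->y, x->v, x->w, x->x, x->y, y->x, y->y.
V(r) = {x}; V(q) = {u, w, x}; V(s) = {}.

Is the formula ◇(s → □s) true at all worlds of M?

Yes

Recall that □ψ holds at a world iff ψ holds at every accessible world, and ◇ψ holds iff ψ holds at some accessible world.
Let φ = ◇(s → □s). Evaluate φ at each world:
  u (successors {u, w, x}): φ is true.
  v (successors {u, v, w}): φ is true.
  w (successors {y}): φ is true.
  x (successors {v, w, x, y}): φ is true.
  y (successors {x, y}): φ is true.
For instance, at u:
  At u: ◇(s → □s) requires s → □s at some successor in {u, w, x}.
    s → □s holds at u, so ◇(s → □s) is true at u.
      At u: s is false, □s is false, so s → □s is true.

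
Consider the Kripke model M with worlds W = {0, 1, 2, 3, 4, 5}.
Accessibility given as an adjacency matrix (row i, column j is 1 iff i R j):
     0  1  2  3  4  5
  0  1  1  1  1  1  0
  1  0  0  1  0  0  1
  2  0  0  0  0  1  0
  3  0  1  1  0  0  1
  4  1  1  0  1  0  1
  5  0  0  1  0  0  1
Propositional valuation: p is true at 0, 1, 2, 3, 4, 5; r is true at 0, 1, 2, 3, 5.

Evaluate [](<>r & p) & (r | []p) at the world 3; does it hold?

No

At 3: [](<>r & p) is false, r | []p is true, so [](<>r & p) & (r | []p) is false.
  At 3: [](<>r & p) requires <>r & p at every successor {1, 2, 5}.
    <>r & p fails at 2, so [](<>r & p) is false at 3.
      At 2: <>r is false, p is true, so <>r & p is false.
  At 3: r is true, []p is true, so r | []p is true.
    At 3: []p requires p at every successor {1, 2, 5}.
      At 1: p is true.
      At 2: p is true.
      At 5: p is true.
    So []p is true at 3.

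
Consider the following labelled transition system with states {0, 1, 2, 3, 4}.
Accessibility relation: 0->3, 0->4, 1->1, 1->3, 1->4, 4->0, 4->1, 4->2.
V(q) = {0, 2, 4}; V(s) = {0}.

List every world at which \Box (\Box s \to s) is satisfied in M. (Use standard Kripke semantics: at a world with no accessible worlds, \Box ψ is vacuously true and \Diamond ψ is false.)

2, 3

Let φ = \Box (\Box s \to s). Evaluate φ at each world:
  0 (successors {3, 4}): φ is false.
  1 (successors {1, 3, 4}): φ is false.
  2 (successors ∅): φ is true.
  3 (successors ∅): φ is true.
  4 (successors {0, 1, 2}): φ is false.
For instance, at 1:
  At 1: \Box (\Box s \to s) requires \Box s \to s at every successor {1, 3, 4}.
    \Box s \to s fails at 3, so \Box (\Box s \to s) is false at 1.
      At 3: \Box s is true, s is false, so \Box s \to s is false.
Satisfying worlds: {2, 3}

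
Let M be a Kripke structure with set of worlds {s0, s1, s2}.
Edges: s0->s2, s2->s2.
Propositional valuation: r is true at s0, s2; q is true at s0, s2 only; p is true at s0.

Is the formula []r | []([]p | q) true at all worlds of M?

Let φ = []r | []([]p | q). Evaluate φ at each world:
  s0 (successors {s2}): φ is true.
  s1 (successors ∅): φ is true.
  s2 (successors {s2}): φ is true.
For instance, at s0:
  At s0: []r is true, []([]p | q) is true, so []r | []([]p | q) is true.
    At s0: []r requires r at every successor {s2}.
      At s2: r is true.
    So []r is true at s0.
    At s0: []([]p | q) requires []p | q at every successor {s2}.
      At s2: []p | q is true.
    So []([]p | q) is true at s0.

Yes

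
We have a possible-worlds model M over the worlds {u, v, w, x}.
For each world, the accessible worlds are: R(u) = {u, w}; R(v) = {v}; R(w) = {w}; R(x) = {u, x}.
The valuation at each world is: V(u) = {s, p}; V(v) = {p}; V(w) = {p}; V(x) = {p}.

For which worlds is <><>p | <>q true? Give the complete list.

u, v, w, x

Let φ = <><>p | <>q. Evaluate φ at each world:
  u (successors {u, w}): φ is true.
  v (successors {v}): φ is true.
  w (successors {w}): φ is true.
  x (successors {u, x}): φ is true.
For instance, at u:
  At u: <><>p is true, <>q is false, so <><>p | <>q is true.
    At u: <><>p requires <>p at some successor in {u, w}.
      <>p holds at u, so <><>p is true at u.
    At u: <>q requires q at some successor in {u, w}.
      At u: q is false.
      At w: q is false.
    So <>q is false at u.
Satisfying worlds: {u, v, w, x}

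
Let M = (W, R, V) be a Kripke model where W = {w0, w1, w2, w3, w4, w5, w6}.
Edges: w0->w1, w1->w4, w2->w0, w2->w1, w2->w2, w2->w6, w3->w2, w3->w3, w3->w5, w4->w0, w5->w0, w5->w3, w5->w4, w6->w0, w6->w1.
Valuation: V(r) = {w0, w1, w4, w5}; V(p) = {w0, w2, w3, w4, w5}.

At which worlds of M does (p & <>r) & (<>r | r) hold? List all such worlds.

w0, w2, w3, w4, w5

Let φ = (p & <>r) & (<>r | r). Evaluate φ at each world:
  w0 (successors {w1}): φ is true.
  w1 (successors {w4}): φ is false.
  w2 (successors {w0, w1, w2, w6}): φ is true.
  w3 (successors {w2, w3, w5}): φ is true.
  w4 (successors {w0}): φ is true.
  w5 (successors {w0, w3, w4}): φ is true.
  w6 (successors {w0, w1}): φ is false.
For instance, at w5:
  At w5: p & <>r is true, <>r | r is true, so (p & <>r) & (<>r | r) is true.
    At w5: p is true, <>r is true, so p & <>r is true.
      At w5: <>r requires r at some successor in {w0, w3, w4}.
        r holds at w0, so <>r is true at w5.
    At w5: <>r is true, r is true, so <>r | r is true.
      At w5: <>r requires r at some successor in {w0, w3, w4}.
        r holds at w0, so <>r is true at w5.
Satisfying worlds: {w0, w2, w3, w4, w5}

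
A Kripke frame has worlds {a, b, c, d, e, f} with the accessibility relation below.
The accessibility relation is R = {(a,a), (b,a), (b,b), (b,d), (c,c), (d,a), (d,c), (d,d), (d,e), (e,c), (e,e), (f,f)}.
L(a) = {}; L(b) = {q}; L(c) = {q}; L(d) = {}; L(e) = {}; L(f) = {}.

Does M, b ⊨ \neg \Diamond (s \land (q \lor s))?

At b: \Diamond (s \land (q \lor s)) is false, so \neg \Diamond (s \land (q \lor s)) is true.
  At b: \Diamond (s \land (q \lor s)) requires s \land (q \lor s) at some successor in {a, b, d}.
    At a: s \land (q \lor s) is false.
    At b: s \land (q \lor s) is false.
    At d: s \land (q \lor s) is false.
  So \Diamond (s \land (q \lor s)) is false at b.

Yes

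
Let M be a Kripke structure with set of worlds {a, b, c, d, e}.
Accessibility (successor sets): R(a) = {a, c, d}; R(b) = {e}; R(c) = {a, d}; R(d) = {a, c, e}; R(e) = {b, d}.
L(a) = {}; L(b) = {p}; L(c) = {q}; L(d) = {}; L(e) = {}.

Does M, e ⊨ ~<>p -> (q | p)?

At e: ~<>p is false, q | p is false, so ~<>p -> (q | p) is true.
  At e: <>p is true, so ~<>p is false.
    At e: <>p requires p at some successor in {b, d}.
      p holds at b, so <>p is true at e.

Yes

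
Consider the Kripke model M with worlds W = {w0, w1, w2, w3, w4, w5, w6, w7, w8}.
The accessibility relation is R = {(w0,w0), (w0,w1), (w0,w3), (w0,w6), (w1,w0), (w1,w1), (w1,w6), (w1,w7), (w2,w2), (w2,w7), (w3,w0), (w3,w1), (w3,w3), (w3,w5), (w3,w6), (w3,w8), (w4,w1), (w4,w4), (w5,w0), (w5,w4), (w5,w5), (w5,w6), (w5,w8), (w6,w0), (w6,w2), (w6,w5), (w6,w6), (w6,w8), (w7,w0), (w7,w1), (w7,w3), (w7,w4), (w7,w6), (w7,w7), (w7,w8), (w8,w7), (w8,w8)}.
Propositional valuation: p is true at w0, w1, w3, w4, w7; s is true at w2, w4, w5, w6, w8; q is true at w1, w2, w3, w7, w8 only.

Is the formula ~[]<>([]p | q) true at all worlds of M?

No

Recall that []ψ holds at a world iff ψ holds at every accessible world, and <>ψ holds iff ψ holds at some accessible world.
Let φ = ~[]<>([]p | q). Evaluate φ at each world:
  w0 (successors {w0, w1, w3, w6}): φ is false.
  w1 (successors {w0, w1, w6, w7}): φ is false.
  w2 (successors {w2, w7}): φ is false.
  w3 (successors {w0, w1, w3, w5, w6, w8}): φ is false.
  w4 (successors {w1, w4}): φ is false.
  w5 (successors {w0, w4, w5, w6, w8}): φ is false.
  w6 (successors {w0, w2, w5, w6, w8}): φ is false.
  w7 (successors {w0, w1, w3, w4, w6, w7, w8}): φ is false.
  w8 (successors {w7, w8}): φ is false.
Detail at w0 (counterexample):
  At w0: []<>([]p | q) is true, so ~[]<>([]p | q) is false.
    At w0: []<>([]p | q) requires <>([]p | q) at every successor {w0, w1, w3, w6}.
      At w0: <>([]p | q) is true.
      At w1: <>([]p | q) is true.
      At w3: <>([]p | q) is true.
      At w6: <>([]p | q) is true.
    So []<>([]p | q) is true at w0.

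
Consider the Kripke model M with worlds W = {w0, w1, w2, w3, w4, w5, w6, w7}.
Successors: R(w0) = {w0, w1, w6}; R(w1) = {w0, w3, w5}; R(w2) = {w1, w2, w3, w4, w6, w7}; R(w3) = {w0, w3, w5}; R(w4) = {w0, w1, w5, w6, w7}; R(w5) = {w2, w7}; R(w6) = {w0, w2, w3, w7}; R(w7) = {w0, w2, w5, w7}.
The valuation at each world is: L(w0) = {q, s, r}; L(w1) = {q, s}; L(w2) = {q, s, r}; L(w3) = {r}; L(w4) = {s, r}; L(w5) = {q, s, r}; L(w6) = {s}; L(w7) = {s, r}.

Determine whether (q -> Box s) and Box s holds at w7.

Yes

At w7: q -> Box s is true, Box s is true, so (q -> Box s) and Box s is true.
  At w7: q is false, Box s is true, so q -> Box s is true.
    At w7: Box s requires s at every successor {w0, w2, w5, w7}.
      At w0: s is true.
      At w2: s is true.
      At w5: s is true.
      At w7: s is true.
    So Box s is true at w7.
  At w7: Box s requires s at every successor {w0, w2, w5, w7}.
    At w0: s is true.
    At w2: s is true.
    At w5: s is true.
    At w7: s is true.
  So Box s is true at w7.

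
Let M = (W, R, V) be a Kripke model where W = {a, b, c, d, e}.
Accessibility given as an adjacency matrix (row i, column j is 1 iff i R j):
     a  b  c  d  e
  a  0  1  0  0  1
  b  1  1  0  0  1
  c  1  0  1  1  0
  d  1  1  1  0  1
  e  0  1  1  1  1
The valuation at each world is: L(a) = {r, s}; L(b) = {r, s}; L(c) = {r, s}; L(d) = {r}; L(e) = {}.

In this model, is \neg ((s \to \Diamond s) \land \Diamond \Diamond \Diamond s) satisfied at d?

No

At d: (s \to \Diamond s) \land \Diamond \Diamond \Diamond s is true, so \neg ((s \to \Diamond s) \land \Diamond \Diamond \Diamond s) is false.
  At d: s \to \Diamond s is true, \Diamond \Diamond \Diamond s is true, so (s \to \Diamond s) \land \Diamond \Diamond \Diamond s is true.
    At d: s is false, \Diamond s is true, so s \to \Diamond s is true.
      At d: \Diamond s requires s at some successor in {a, b, c, e}.
        s holds at a, so \Diamond s is true at d.
    At d: \Diamond \Diamond \Diamond s requires \Diamond \Diamond s at some successor in {a, b, c, e}.
      \Diamond \Diamond s holds at a, so \Diamond \Diamond \Diamond s is true at d.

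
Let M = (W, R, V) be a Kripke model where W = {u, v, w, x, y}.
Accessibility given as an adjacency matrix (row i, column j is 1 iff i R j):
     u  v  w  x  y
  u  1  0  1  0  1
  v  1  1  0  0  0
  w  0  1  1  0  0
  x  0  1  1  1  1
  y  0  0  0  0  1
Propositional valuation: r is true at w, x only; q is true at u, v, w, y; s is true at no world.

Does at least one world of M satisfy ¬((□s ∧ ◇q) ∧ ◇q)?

Let φ = ¬((□s ∧ ◇q) ∧ ◇q). Evaluate φ at each world:
  u (successors {u, w, y}): φ is true.
  v (successors {u, v}): φ is true.
  w (successors {v, w}): φ is true.
  x (successors {v, w, x, y}): φ is true.
  y (successors {y}): φ is true.
Detail at u (witness):
  At u: (□s ∧ ◇q) ∧ ◇q is false, so ¬((□s ∧ ◇q) ∧ ◇q) is true.
    At u: □s ∧ ◇q is false, ◇q is true, so (□s ∧ ◇q) ∧ ◇q is false.
      At u: □s is false, ◇q is true, so □s ∧ ◇q is false.
      At u: ◇q requires q at some successor in {u, w, y}.
        q holds at u, so ◇q is true at u.

Yes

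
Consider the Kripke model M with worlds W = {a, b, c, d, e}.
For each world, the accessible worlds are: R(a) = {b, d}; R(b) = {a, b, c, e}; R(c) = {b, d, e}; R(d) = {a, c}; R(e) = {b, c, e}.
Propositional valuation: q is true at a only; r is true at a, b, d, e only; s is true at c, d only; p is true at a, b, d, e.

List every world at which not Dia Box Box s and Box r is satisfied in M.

a, c

Let φ = not Dia Box Box s and Box r. Evaluate φ at each world:
  a (successors {b, d}): φ is true.
  b (successors {a, b, c, e}): φ is false.
  c (successors {b, d, e}): φ is true.
  d (successors {a, c}): φ is false.
  e (successors {b, c, e}): φ is false.
For instance, at d:
  At d: not Dia Box Box s is true, Box r is false, so not Dia Box Box s and Box r is false.
    At d: Dia Box Box s is false, so not Dia Box Box s is true.
      At d: Dia Box Box s requires Box Box s at some successor in {a, c}.
        At a: Box Box s is false.
        At c: Box Box s is false.
      So Dia Box Box s is false at d.
    At d: Box r requires r at every successor {a, c}.
      r fails at c, so Box r is false at d.
Satisfying worlds: {a, c}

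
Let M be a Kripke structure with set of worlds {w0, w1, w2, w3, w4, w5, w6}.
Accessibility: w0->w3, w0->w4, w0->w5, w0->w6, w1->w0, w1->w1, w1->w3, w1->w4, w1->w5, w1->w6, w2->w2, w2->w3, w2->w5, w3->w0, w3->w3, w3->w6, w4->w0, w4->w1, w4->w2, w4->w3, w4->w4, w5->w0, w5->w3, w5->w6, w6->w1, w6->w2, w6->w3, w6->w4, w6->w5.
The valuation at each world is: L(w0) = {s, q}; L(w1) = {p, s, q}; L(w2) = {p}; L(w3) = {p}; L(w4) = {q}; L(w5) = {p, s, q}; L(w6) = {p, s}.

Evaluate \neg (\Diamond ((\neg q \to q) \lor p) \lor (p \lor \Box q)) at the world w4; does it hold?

No

At w4: \Diamond ((\neg q \to q) \lor p) \lor (p \lor \Box q) is true, so \neg (\Diamond ((\neg q \to q) \lor p) \lor (p \lor \Box q)) is false.
  At w4: \Diamond ((\neg q \to q) \lor p) is true, p \lor \Box q is false, so \Diamond ((\neg q \to q) \lor p) \lor (p \lor \Box q) is true.
    At w4: \Diamond ((\neg q \to q) \lor p) requires (\neg q \to q) \lor p at some successor in {w0, w1, w2, w3, w4}.
      (\neg q \to q) \lor p holds at w0, so \Diamond ((\neg q \to q) \lor p) is true at w4.
    At w4: p is false, \Box q is false, so p \lor \Box q is false.
      At w4: \Box q requires q at every successor {w0, w1, w2, w3, w4}.
        q fails at w2, so \Box q is false at w4.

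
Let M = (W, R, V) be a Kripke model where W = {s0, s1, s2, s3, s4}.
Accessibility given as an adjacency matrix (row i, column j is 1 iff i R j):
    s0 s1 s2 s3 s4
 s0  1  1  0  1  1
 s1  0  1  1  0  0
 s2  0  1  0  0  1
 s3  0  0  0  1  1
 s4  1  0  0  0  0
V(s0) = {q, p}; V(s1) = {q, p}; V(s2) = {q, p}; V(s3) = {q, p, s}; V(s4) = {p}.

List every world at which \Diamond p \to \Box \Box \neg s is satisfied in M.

s1, s2

Let φ = \Diamond p \to \Box \Box \neg s. Evaluate φ at each world:
  s0 (successors {s0, s1, s3, s4}): φ is false.
  s1 (successors {s1, s2}): φ is true.
  s2 (successors {s1, s4}): φ is true.
  s3 (successors {s3, s4}): φ is false.
  s4 (successors {s0}): φ is false.
For instance, at s1:
  At s1: \Diamond p is true, \Box \Box \neg s is true, so \Diamond p \to \Box \Box \neg s is true.
    At s1: \Diamond p requires p at some successor in {s1, s2}.
      p holds at s1, so \Diamond p is true at s1.
    At s1: \Box \Box \neg s requires \Box \neg s at every successor {s1, s2}.
      At s1: \Box \neg s is true.
      At s2: \Box \neg s is true.
    So \Box \Box \neg s is true at s1.
Satisfying worlds: {s1, s2}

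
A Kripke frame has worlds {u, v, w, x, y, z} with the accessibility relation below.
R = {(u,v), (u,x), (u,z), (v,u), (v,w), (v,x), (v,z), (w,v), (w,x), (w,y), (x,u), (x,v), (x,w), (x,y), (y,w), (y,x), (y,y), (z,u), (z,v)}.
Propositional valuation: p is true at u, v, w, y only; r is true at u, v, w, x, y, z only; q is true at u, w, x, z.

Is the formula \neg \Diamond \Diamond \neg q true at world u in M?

No

At u: \Diamond \Diamond \neg q is true, so \neg \Diamond \Diamond \neg q is false.
  At u: \Diamond \Diamond \neg q requires \Diamond \neg q at some successor in {v, x, z}.
    \Diamond \neg q holds at x, so \Diamond \Diamond \neg q is true at u.
      At x: \Diamond \neg q requires \neg q at some successor in {u, v, w, y}.
        \neg q holds at v, so \Diamond \neg q is true at x.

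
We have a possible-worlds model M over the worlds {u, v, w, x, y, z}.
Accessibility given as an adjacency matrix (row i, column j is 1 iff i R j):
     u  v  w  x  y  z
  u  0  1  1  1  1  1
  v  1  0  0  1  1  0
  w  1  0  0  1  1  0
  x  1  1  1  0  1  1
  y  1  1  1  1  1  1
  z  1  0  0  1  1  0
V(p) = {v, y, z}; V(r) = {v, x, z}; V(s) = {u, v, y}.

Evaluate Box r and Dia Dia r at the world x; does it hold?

No

At x: Box r is false, Dia Dia r is true, so Box r and Dia Dia r is false.
  At x: Box r requires r at every successor {u, v, w, y, z}.
    r fails at u, so Box r is false at x.
  At x: Dia Dia r requires Dia r at some successor in {u, v, w, y, z}.
    Dia r holds at u, so Dia Dia r is true at x.
      At u: Dia r requires r at some successor in {v, w, x, y, z}.
        r holds at v, so Dia r is true at u.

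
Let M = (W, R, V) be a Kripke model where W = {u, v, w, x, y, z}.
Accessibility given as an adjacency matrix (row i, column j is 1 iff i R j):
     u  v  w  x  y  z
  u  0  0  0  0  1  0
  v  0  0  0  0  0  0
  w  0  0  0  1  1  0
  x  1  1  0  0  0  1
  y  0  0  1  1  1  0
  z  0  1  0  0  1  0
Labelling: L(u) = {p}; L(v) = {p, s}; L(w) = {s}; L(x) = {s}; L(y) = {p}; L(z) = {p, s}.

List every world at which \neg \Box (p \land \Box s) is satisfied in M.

u, w, x, y, z

Let φ = \neg \Box (p \land \Box s). Evaluate φ at each world:
  u (successors {y}): φ is true.
  v (successors ∅): φ is false.
  w (successors {x, y}): φ is true.
  x (successors {u, v, z}): φ is true.
  y (successors {w, x, y}): φ is true.
  z (successors {v, y}): φ is true.
For instance, at x:
  At x: \Box (p \land \Box s) is false, so \neg \Box (p \land \Box s) is true.
    At x: \Box (p \land \Box s) requires p \land \Box s at every successor {u, v, z}.
      p \land \Box s fails at u, so \Box (p \land \Box s) is false at x.
Satisfying worlds: {u, w, x, y, z}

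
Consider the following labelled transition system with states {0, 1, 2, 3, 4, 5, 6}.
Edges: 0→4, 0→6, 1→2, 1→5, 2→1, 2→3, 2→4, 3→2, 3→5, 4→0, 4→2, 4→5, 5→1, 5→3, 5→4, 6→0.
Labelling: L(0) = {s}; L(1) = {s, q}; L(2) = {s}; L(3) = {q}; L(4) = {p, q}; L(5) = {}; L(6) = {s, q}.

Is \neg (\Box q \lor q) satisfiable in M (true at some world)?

No

Recall that \Box ψ holds at a world iff ψ holds at every accessible world, and \Diamond ψ holds iff ψ holds at some accessible world.
Let φ = \neg (\Box q \lor q). Evaluate φ at each world:
  0 (successors {4, 6}): φ is false.
  1 (successors {2, 5}): φ is false.
  2 (successors {1, 3, 4}): φ is false.
  3 (successors {2, 5}): φ is false.
  4 (successors {0, 2, 5}): φ is false.
  5 (successors {1, 3, 4}): φ is false.
  6 (successors {0}): φ is false.
For instance, at 2:
  At 2: \Box q \lor q is true, so \neg (\Box q \lor q) is false.
    At 2: \Box q is true, q is false, so \Box q \lor q is true.
      At 2: \Box q requires q at every successor {1, 3, 4}.
        At 1: q is true.
        At 3: q is true.
        At 4: q is true.
      So \Box q is true at 2.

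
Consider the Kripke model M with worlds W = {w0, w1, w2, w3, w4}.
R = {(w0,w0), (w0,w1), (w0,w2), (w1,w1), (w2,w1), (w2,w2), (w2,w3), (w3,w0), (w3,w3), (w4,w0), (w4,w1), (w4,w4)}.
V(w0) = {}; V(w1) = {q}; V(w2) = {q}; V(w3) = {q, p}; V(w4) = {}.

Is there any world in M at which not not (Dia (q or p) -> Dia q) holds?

Let φ = not not (Dia (q or p) -> Dia q). Evaluate φ at each world:
  w0 (successors {w0, w1, w2}): φ is true.
  w1 (successors {w1}): φ is true.
  w2 (successors {w1, w2, w3}): φ is true.
  w3 (successors {w0, w3}): φ is true.
  w4 (successors {w0, w1, w4}): φ is true.
Detail at w0 (witness):
  At w0: not (Dia (q or p) -> Dia q) is false, so not not (Dia (q or p) -> Dia q) is true.
    At w0: Dia (q or p) -> Dia q is true, so not (Dia (q or p) -> Dia q) is false.
      At w0: Dia (q or p) is true, Dia q is true, so Dia (q or p) -> Dia q is true.

Yes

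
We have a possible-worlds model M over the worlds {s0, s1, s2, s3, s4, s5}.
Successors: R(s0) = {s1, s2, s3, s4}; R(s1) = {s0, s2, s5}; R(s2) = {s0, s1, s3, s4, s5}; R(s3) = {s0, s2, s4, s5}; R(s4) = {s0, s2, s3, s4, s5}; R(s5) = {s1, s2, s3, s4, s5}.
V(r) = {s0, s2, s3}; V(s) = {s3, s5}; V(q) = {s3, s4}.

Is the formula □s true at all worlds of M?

No

Let φ = □s. Evaluate φ at each world:
  s0 (successors {s1, s2, s3, s4}): φ is false.
  s1 (successors {s0, s2, s5}): φ is false.
  s2 (successors {s0, s1, s3, s4, s5}): φ is false.
  s3 (successors {s0, s2, s4, s5}): φ is false.
  s4 (successors {s0, s2, s3, s4, s5}): φ is false.
  s5 (successors {s1, s2, s3, s4, s5}): φ is false.
Detail at s0 (counterexample):
  At s0: □s requires s at every successor {s1, s2, s3, s4}.
    s fails at s1, so □s is false at s0.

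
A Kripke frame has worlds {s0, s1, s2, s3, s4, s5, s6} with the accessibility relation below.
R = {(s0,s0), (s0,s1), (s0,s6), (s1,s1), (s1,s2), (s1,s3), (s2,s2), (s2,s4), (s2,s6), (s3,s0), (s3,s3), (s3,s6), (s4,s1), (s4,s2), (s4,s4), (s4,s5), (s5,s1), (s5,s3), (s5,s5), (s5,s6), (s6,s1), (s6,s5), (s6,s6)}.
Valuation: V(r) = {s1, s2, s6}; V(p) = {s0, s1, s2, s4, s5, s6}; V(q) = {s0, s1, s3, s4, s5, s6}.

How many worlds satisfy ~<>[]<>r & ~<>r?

Let φ = ~<>[]<>r & ~<>r. Evaluate φ at each world:
  s0 (successors {s0, s1, s6}): φ is false.
  s1 (successors {s1, s2, s3}): φ is false.
  s2 (successors {s2, s4, s6}): φ is false.
  s3 (successors {s0, s3, s6}): φ is false.
  s4 (successors {s1, s2, s4, s5}): φ is false.
  s5 (successors {s1, s3, s5, s6}): φ is false.
  s6 (successors {s1, s5, s6}): φ is false.
For instance, at s3:
  At s3: ~<>[]<>r is false, ~<>r is false, so ~<>[]<>r & ~<>r is false.
    At s3: <>[]<>r is true, so ~<>[]<>r is false.
      At s3: <>[]<>r requires []<>r at some successor in {s0, s3, s6}.
        []<>r holds at s0, so <>[]<>r is true at s3.
    At s3: <>r is true, so ~<>r is false.
      At s3: <>r requires r at some successor in {s0, s3, s6}.
        r holds at s6, so <>r is true at s3.
Satisfying worlds: none.

0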